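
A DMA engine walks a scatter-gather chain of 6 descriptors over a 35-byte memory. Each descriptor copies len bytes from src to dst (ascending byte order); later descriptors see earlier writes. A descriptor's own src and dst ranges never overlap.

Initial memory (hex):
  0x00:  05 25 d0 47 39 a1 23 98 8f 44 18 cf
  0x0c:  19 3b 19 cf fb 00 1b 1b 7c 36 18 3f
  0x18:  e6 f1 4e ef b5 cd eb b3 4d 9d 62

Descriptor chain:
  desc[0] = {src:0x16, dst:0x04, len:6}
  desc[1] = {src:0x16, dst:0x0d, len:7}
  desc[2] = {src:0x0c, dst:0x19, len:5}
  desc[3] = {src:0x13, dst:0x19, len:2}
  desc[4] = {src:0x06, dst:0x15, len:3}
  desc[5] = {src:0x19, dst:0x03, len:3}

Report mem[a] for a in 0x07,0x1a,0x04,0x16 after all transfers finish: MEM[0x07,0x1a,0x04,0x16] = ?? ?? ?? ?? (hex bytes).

D0: mem[0x04..0x09] <- [18 3f e6 f1 4e ef]
D1: mem[0x0d..0x13] <- [18 3f e6 f1 4e ef b5]
D2: mem[0x19..0x1d] <- [19 18 3f e6 f1]
D3: mem[0x19..0x1a] <- [b5 7c]
D4: mem[0x15..0x17] <- [e6 f1 4e]
D5: mem[0x03..0x05] <- [b5 7c 3f]
query mem[0x07]=0xf1, mem[0x1a]=0x7c, mem[0x04]=0x7c, mem[0x16]=0xf1

MEM[0x07,0x1a,0x04,0x16] = f1 7c 7c f1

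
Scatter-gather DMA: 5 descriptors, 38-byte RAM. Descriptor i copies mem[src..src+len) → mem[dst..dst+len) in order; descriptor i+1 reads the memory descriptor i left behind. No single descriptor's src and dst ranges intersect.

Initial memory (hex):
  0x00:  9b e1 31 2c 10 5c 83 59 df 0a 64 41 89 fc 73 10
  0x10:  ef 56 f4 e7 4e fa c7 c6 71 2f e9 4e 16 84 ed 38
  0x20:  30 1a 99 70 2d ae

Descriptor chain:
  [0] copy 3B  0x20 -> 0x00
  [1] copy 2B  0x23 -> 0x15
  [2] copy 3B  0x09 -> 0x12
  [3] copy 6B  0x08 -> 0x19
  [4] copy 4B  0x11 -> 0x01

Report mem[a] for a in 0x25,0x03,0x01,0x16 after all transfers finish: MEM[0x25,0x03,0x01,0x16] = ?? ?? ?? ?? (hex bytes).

MEM[0x25,0x03,0x01,0x16] = ae 64 56 2d

#0 dst[0x00+3] := {0x30,0x1a,0x99}
#1 dst[0x15+2] := {0x70,0x2d}
#2 dst[0x12+3] := {0x0a,0x64,0x41}
#3 dst[0x19+6] := {0xdf,0x0a,0x64,0x41,0x89,0xfc}
#4 dst[0x01+4] := {0x56,0x0a,0x64,0x41}
query mem[0x25]=0xae, mem[0x03]=0x64, mem[0x01]=0x56, mem[0x16]=0x2d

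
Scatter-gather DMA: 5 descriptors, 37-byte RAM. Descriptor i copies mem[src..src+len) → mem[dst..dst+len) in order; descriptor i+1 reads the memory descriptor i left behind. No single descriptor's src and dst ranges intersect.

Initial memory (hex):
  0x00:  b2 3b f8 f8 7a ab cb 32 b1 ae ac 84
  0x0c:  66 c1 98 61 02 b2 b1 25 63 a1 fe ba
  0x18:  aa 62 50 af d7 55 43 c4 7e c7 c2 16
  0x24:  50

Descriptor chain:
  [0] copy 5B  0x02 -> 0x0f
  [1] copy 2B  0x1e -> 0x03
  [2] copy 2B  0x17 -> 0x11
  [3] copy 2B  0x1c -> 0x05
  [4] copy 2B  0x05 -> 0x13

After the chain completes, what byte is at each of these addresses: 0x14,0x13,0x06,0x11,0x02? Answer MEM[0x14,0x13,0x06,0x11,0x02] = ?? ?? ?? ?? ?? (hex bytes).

[0] 0x02->0x0f len=5 : f8 f8 7a ab cb
[1] 0x1e->0x03 len=2 : 43 c4
[2] 0x17->0x11 len=2 : ba aa
[3] 0x1c->0x05 len=2 : d7 55
[4] 0x05->0x13 len=2 : d7 55
query mem[0x14]=0x55, mem[0x13]=0xd7, mem[0x06]=0x55, mem[0x11]=0xba, mem[0x02]=0xf8

MEM[0x14,0x13,0x06,0x11,0x02] = 55 d7 55 ba f8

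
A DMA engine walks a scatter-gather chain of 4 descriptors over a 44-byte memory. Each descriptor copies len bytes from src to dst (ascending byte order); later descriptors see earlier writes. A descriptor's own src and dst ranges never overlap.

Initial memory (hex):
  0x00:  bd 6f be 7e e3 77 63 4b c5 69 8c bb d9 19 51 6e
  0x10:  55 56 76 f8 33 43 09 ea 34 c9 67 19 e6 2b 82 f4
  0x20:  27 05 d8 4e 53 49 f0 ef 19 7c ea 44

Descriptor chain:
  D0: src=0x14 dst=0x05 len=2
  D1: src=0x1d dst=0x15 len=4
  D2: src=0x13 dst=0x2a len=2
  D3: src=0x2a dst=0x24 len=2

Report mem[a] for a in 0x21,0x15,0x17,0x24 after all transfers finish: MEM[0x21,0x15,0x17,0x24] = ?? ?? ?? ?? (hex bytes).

[0] 0x14->0x05 len=2 : 33 43
[1] 0x1d->0x15 len=4 : 2b 82 f4 27
[2] 0x13->0x2a len=2 : f8 33
[3] 0x2a->0x24 len=2 : f8 33
query mem[0x21]=0x05, mem[0x15]=0x2b, mem[0x17]=0xf4, mem[0x24]=0xf8

MEM[0x21,0x15,0x17,0x24] = 05 2b f4 f8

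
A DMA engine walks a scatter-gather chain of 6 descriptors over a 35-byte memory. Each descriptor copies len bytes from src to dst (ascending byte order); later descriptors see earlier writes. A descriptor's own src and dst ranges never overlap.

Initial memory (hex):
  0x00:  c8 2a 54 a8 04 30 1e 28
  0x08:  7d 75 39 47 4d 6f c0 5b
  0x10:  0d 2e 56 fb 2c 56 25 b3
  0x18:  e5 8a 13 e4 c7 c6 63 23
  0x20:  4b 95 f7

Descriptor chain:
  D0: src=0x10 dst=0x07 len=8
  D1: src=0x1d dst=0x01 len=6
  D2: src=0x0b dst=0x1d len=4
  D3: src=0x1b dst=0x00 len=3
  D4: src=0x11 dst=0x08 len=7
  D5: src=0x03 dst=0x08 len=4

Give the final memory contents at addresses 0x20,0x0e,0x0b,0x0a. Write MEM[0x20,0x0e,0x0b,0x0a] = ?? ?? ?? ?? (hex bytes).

MEM[0x20,0x0e,0x0b,0x0a] = b3 b3 f7 95

[0] 0x10->0x07 len=8 : 0d 2e 56 fb 2c 56 25 b3
[1] 0x1d->0x01 len=6 : c6 63 23 4b 95 f7
[2] 0x0b->0x1d len=4 : 2c 56 25 b3
[3] 0x1b->0x00 len=3 : e4 c7 2c
[4] 0x11->0x08 len=7 : 2e 56 fb 2c 56 25 b3
[5] 0x03->0x08 len=4 : 23 4b 95 f7
query mem[0x20]=0xb3, mem[0x0e]=0xb3, mem[0x0b]=0xf7, mem[0x0a]=0x95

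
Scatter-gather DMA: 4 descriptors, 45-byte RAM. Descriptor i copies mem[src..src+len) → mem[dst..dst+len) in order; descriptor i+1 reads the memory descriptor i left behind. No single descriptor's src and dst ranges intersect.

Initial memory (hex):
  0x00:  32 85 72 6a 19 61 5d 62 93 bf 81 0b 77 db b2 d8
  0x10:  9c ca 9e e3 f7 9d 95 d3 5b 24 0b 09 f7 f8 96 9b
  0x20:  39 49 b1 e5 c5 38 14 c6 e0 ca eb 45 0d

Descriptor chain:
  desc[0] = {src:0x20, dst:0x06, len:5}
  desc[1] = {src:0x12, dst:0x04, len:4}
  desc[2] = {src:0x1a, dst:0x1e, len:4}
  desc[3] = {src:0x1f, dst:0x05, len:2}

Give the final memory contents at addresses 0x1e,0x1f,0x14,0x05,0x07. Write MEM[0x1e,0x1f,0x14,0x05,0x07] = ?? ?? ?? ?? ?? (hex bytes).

MEM[0x1e,0x1f,0x14,0x05,0x07] = 0b 09 f7 09 9d

D0: mem[0x06..0x0a] <- [39 49 b1 e5 c5]
D1: mem[0x04..0x07] <- [9e e3 f7 9d]
D2: mem[0x1e..0x21] <- [0b 09 f7 f8]
D3: mem[0x05..0x06] <- [09 f7]
query mem[0x1e]=0x0b, mem[0x1f]=0x09, mem[0x14]=0xf7, mem[0x05]=0x09, mem[0x07]=0x9d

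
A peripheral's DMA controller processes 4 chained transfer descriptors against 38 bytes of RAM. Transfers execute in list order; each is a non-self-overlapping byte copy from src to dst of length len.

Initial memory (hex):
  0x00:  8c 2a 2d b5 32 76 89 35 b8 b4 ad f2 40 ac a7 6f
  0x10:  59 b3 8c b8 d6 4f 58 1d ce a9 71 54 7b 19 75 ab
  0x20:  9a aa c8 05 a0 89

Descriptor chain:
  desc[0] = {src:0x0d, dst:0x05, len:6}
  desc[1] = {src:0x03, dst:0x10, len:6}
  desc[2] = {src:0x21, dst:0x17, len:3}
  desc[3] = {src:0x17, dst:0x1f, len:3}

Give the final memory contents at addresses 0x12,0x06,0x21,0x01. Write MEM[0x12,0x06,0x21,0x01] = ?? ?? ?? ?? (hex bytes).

MEM[0x12,0x06,0x21,0x01] = ac a7 05 2a

#0 dst[0x05+6] := {0xac,0xa7,0x6f,0x59,0xb3,0x8c}
#1 dst[0x10+6] := {0xb5,0x32,0xac,0xa7,0x6f,0x59}
#2 dst[0x17+3] := {0xaa,0xc8,0x05}
#3 dst[0x1f+3] := {0xaa,0xc8,0x05}
query mem[0x12]=0xac, mem[0x06]=0xa7, mem[0x21]=0x05, mem[0x01]=0x2a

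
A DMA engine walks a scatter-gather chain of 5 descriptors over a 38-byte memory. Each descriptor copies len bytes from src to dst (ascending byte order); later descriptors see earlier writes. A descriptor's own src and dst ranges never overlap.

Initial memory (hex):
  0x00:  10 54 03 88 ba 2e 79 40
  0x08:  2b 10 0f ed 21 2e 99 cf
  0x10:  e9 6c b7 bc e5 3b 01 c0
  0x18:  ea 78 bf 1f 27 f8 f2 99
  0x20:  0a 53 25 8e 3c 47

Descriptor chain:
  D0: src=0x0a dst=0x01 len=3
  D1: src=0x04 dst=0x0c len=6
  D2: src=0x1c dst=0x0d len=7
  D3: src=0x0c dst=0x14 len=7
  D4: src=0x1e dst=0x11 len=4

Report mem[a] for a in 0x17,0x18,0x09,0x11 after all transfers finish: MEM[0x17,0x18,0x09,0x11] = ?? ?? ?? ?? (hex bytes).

MEM[0x17,0x18,0x09,0x11] = f2 99 10 f2

  after D0: wrote 3B at 0x01 = 0fed21
  after D1: wrote 6B at 0x0c = ba2e79402b10
  after D2: wrote 7B at 0x0d = 27f8f2990a5325
  after D3: wrote 7B at 0x14 = ba27f8f2990a53
  after D4: wrote 4B at 0x11 = f2990a53
query mem[0x17]=0xf2, mem[0x18]=0x99, mem[0x09]=0x10, mem[0x11]=0xf2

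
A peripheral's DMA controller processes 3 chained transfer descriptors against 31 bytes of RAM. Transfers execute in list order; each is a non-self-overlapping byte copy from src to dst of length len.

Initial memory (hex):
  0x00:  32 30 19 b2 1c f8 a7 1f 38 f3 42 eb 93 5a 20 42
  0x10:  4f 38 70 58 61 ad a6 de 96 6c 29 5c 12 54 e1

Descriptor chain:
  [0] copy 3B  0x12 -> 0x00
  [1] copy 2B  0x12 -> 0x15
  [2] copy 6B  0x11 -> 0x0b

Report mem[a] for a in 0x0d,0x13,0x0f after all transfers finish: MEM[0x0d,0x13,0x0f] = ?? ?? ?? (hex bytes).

MEM[0x0d,0x13,0x0f] = 58 58 70

[0] 0x12->0x00 len=3 : 70 58 61
[1] 0x12->0x15 len=2 : 70 58
[2] 0x11->0x0b len=6 : 38 70 58 61 70 58
query mem[0x0d]=0x58, mem[0x13]=0x58, mem[0x0f]=0x70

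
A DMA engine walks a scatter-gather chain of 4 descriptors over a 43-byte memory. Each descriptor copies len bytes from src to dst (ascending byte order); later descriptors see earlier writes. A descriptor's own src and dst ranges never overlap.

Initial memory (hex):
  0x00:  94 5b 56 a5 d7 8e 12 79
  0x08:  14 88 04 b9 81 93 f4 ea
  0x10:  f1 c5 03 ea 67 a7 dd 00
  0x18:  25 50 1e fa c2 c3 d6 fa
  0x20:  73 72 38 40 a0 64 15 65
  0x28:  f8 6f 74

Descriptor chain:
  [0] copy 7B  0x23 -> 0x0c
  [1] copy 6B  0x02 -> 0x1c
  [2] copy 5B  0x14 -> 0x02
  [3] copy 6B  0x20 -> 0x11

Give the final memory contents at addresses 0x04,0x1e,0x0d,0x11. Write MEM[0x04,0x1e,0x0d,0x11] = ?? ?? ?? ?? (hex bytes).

MEM[0x04,0x1e,0x0d,0x11] = dd d7 a0 12

D0: mem[0x0c..0x12] <- [40 a0 64 15 65 f8 6f]
D1: mem[0x1c..0x21] <- [56 a5 d7 8e 12 79]
D2: mem[0x02..0x06] <- [67 a7 dd 00 25]
D3: mem[0x11..0x16] <- [12 79 38 40 a0 64]
query mem[0x04]=0xdd, mem[0x1e]=0xd7, mem[0x0d]=0xa0, mem[0x11]=0x12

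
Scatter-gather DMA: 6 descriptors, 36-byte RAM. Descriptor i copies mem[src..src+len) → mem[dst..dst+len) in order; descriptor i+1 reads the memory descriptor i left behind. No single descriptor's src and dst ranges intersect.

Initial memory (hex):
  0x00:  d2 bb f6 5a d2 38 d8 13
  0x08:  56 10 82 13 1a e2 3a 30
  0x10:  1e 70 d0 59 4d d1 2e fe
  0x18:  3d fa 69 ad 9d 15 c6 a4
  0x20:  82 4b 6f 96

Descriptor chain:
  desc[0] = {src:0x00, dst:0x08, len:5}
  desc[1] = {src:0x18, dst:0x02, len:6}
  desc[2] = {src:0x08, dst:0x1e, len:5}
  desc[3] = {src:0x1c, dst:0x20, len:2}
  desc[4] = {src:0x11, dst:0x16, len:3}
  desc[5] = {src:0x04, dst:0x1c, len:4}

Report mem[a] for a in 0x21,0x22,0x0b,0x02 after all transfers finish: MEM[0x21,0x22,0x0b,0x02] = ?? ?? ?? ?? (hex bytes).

[0] 0x00->0x08 len=5 : d2 bb f6 5a d2
[1] 0x18->0x02 len=6 : 3d fa 69 ad 9d 15
[2] 0x08->0x1e len=5 : d2 bb f6 5a d2
[3] 0x1c->0x20 len=2 : 9d 15
[4] 0x11->0x16 len=3 : 70 d0 59
[5] 0x04->0x1c len=4 : 69 ad 9d 15
query mem[0x21]=0x15, mem[0x22]=0xd2, mem[0x0b]=0x5a, mem[0x02]=0x3d

MEM[0x21,0x22,0x0b,0x02] = 15 d2 5a 3d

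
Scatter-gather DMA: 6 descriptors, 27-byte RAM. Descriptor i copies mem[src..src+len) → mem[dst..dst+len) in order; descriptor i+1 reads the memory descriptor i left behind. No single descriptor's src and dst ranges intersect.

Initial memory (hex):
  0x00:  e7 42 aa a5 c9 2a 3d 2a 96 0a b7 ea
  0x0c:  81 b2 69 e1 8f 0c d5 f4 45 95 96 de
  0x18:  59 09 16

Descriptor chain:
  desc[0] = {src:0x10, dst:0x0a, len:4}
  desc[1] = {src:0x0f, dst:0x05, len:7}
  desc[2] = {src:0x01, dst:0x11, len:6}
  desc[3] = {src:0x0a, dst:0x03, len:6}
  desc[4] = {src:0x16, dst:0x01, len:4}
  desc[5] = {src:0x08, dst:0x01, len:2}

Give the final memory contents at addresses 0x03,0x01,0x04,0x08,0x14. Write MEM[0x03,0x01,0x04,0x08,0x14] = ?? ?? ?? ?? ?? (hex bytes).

D0: mem[0x0a..0x0d] <- [8f 0c d5 f4]
D1: mem[0x05..0x0b] <- [e1 8f 0c d5 f4 45 95]
D2: mem[0x11..0x16] <- [42 aa a5 c9 e1 8f]
D3: mem[0x03..0x08] <- [45 95 d5 f4 69 e1]
D4: mem[0x01..0x04] <- [8f de 59 09]
D5: mem[0x01..0x02] <- [e1 f4]
query mem[0x03]=0x59, mem[0x01]=0xe1, mem[0x04]=0x09, mem[0x08]=0xe1, mem[0x14]=0xc9

MEM[0x03,0x01,0x04,0x08,0x14] = 59 e1 09 e1 c9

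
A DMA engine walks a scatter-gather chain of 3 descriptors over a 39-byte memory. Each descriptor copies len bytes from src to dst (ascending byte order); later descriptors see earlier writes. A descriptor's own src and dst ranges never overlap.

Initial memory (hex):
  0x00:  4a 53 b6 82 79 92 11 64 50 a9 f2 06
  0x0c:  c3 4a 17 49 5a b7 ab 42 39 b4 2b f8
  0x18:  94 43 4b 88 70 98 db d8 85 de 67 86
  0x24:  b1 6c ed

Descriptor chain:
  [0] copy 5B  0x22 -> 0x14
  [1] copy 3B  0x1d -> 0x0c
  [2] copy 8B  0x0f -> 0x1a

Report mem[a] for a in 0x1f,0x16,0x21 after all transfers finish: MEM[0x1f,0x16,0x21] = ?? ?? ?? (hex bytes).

MEM[0x1f,0x16,0x21] = 67 b1 b1

#0 dst[0x14+5] := {0x67,0x86,0xb1,0x6c,0xed}
#1 dst[0x0c+3] := {0x98,0xdb,0xd8}
#2 dst[0x1a+8] := {0x49,0x5a,0xb7,0xab,0x42,0x67,0x86,0xb1}
query mem[0x1f]=0x67, mem[0x16]=0xb1, mem[0x21]=0xb1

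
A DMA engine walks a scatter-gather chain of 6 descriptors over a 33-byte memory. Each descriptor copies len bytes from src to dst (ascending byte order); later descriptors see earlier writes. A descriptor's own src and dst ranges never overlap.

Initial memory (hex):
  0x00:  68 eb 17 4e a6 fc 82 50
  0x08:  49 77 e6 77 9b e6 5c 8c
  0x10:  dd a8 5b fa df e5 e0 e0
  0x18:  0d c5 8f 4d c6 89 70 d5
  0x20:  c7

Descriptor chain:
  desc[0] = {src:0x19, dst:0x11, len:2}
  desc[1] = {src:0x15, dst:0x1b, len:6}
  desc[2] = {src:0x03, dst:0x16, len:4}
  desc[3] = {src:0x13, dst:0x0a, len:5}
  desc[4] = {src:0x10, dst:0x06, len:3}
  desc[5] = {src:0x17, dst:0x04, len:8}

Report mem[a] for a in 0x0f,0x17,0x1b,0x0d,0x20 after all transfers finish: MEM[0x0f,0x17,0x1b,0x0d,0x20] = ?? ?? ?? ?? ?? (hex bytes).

MEM[0x0f,0x17,0x1b,0x0d,0x20] = 8c a6 e5 4e 8f

#0 dst[0x11+2] := {0xc5,0x8f}
#1 dst[0x1b+6] := {0xe5,0xe0,0xe0,0x0d,0xc5,0x8f}
#2 dst[0x16+4] := {0x4e,0xa6,0xfc,0x82}
#3 dst[0x0a+5] := {0xfa,0xdf,0xe5,0x4e,0xa6}
#4 dst[0x06+3] := {0xdd,0xc5,0x8f}
#5 dst[0x04+8] := {0xa6,0xfc,0x82,0x8f,0xe5,0xe0,0xe0,0x0d}
query mem[0x0f]=0x8c, mem[0x17]=0xa6, mem[0x1b]=0xe5, mem[0x0d]=0x4e, mem[0x20]=0x8f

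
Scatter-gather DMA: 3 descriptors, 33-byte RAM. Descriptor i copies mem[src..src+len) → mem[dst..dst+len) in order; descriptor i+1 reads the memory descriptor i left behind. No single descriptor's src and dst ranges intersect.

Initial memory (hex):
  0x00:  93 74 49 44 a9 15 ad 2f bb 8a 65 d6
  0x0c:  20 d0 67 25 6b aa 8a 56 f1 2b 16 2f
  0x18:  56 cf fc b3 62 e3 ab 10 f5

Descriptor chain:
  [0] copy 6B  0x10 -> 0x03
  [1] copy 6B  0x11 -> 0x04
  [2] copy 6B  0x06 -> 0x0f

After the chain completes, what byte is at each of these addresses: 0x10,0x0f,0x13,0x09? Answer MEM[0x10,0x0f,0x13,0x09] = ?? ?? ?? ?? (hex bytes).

MEM[0x10,0x0f,0x13,0x09] = f1 56 65 16

#0 dst[0x03+6] := {0x6b,0xaa,0x8a,0x56,0xf1,0x2b}
#1 dst[0x04+6] := {0xaa,0x8a,0x56,0xf1,0x2b,0x16}
#2 dst[0x0f+6] := {0x56,0xf1,0x2b,0x16,0x65,0xd6}
query mem[0x10]=0xf1, mem[0x0f]=0x56, mem[0x13]=0x65, mem[0x09]=0x16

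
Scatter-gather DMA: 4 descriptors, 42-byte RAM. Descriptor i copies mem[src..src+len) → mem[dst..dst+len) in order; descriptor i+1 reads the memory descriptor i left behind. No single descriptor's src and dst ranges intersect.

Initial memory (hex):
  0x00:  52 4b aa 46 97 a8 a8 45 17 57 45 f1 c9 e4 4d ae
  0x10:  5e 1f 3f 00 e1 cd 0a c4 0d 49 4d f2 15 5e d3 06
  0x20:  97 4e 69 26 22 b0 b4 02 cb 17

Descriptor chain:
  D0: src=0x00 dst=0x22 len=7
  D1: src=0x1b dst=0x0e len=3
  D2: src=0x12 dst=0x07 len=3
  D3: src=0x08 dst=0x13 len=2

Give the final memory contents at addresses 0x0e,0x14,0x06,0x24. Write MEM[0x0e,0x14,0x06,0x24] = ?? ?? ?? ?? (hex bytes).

MEM[0x0e,0x14,0x06,0x24] = f2 e1 a8 aa

D0: mem[0x22..0x28] <- [52 4b aa 46 97 a8 a8]
D1: mem[0x0e..0x10] <- [f2 15 5e]
D2: mem[0x07..0x09] <- [3f 00 e1]
D3: mem[0x13..0x14] <- [00 e1]
query mem[0x0e]=0xf2, mem[0x14]=0xe1, mem[0x06]=0xa8, mem[0x24]=0xaa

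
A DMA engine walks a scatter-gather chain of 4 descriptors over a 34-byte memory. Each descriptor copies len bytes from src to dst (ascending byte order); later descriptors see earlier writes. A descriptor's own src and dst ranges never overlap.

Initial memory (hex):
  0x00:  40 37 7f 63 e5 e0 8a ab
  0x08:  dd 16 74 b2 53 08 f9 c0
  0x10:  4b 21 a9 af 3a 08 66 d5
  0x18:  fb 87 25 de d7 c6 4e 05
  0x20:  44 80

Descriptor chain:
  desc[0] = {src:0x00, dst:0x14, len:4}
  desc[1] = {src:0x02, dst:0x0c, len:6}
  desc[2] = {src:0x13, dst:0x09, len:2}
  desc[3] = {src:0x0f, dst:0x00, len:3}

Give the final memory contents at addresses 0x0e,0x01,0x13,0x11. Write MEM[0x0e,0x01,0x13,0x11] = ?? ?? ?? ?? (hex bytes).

MEM[0x0e,0x01,0x13,0x11] = e5 8a af ab

  after D0: wrote 4B at 0x14 = 40377f63
  after D1: wrote 6B at 0x0c = 7f63e5e08aab
  after D2: wrote 2B at 0x09 = af40
  after D3: wrote 3B at 0x00 = e08aab
query mem[0x0e]=0xe5, mem[0x01]=0x8a, mem[0x13]=0xaf, mem[0x11]=0xab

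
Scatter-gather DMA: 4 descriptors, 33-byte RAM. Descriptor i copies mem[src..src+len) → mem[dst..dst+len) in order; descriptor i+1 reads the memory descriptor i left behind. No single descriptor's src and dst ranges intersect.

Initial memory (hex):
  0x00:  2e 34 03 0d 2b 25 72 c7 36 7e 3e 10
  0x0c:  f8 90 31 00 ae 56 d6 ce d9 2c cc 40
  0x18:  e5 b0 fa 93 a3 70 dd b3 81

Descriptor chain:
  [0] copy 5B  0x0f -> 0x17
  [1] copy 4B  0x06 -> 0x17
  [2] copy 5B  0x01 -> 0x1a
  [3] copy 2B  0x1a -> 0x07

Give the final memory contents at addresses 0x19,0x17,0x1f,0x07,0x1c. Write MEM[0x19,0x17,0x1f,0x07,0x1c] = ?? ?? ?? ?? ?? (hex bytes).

MEM[0x19,0x17,0x1f,0x07,0x1c] = 36 72 b3 34 0d

#0 dst[0x17+5] := {0x00,0xae,0x56,0xd6,0xce}
#1 dst[0x17+4] := {0x72,0xc7,0x36,0x7e}
#2 dst[0x1a+5] := {0x34,0x03,0x0d,0x2b,0x25}
#3 dst[0x07+2] := {0x34,0x03}
query mem[0x19]=0x36, mem[0x17]=0x72, mem[0x1f]=0xb3, mem[0x07]=0x34, mem[0x1c]=0x0d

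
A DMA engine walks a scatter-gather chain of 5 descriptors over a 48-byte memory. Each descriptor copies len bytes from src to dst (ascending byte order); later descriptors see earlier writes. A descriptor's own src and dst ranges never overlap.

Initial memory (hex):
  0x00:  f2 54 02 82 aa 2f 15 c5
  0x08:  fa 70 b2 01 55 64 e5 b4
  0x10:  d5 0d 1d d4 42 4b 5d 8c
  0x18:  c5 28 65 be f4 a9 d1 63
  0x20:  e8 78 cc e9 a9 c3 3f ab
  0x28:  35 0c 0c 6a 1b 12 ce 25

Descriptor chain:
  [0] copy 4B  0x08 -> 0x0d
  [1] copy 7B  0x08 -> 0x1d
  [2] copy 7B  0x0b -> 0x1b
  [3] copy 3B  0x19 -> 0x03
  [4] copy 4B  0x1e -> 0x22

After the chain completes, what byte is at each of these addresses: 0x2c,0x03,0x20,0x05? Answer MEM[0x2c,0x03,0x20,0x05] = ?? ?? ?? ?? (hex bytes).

MEM[0x2c,0x03,0x20,0x05] = 1b 28 01 01

[0] 0x08->0x0d len=4 : fa 70 b2 01
[1] 0x08->0x1d len=7 : fa 70 b2 01 55 fa 70
[2] 0x0b->0x1b len=7 : 01 55 fa 70 b2 01 0d
[3] 0x19->0x03 len=3 : 28 65 01
[4] 0x1e->0x22 len=4 : 70 b2 01 0d
query mem[0x2c]=0x1b, mem[0x03]=0x28, mem[0x20]=0x01, mem[0x05]=0x01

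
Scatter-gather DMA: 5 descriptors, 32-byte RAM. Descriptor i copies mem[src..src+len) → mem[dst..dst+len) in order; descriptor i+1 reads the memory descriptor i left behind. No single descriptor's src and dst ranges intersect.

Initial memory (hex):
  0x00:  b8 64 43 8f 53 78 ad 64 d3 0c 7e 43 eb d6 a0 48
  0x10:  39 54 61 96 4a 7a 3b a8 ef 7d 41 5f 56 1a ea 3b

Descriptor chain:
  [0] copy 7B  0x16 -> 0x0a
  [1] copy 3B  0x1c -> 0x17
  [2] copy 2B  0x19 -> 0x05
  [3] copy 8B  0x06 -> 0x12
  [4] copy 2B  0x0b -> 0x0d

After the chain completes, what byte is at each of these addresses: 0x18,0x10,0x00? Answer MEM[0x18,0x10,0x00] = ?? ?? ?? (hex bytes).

MEM[0x18,0x10,0x00] = ef 56 b8

D0: mem[0x0a..0x10] <- [3b a8 ef 7d 41 5f 56]
D1: mem[0x17..0x19] <- [56 1a ea]
D2: mem[0x05..0x06] <- [ea 41]
D3: mem[0x12..0x19] <- [41 64 d3 0c 3b a8 ef 7d]
D4: mem[0x0d..0x0e] <- [a8 ef]
query mem[0x18]=0xef, mem[0x10]=0x56, mem[0x00]=0xb8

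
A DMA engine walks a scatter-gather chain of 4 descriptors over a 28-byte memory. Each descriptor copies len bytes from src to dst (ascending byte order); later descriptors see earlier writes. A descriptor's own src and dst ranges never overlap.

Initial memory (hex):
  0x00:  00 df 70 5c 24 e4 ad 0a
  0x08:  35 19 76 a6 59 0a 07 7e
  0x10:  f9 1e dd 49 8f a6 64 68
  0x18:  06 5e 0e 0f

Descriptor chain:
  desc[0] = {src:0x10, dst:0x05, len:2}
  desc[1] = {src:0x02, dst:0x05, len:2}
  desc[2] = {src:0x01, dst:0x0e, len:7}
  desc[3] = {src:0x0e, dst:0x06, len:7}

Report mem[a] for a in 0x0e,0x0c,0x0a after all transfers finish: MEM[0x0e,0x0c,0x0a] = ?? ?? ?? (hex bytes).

MEM[0x0e,0x0c,0x0a] = df 0a 70

[0] 0x10->0x05 len=2 : f9 1e
[1] 0x02->0x05 len=2 : 70 5c
[2] 0x01->0x0e len=7 : df 70 5c 24 70 5c 0a
[3] 0x0e->0x06 len=7 : df 70 5c 24 70 5c 0a
query mem[0x0e]=0xdf, mem[0x0c]=0x0a, mem[0x0a]=0x70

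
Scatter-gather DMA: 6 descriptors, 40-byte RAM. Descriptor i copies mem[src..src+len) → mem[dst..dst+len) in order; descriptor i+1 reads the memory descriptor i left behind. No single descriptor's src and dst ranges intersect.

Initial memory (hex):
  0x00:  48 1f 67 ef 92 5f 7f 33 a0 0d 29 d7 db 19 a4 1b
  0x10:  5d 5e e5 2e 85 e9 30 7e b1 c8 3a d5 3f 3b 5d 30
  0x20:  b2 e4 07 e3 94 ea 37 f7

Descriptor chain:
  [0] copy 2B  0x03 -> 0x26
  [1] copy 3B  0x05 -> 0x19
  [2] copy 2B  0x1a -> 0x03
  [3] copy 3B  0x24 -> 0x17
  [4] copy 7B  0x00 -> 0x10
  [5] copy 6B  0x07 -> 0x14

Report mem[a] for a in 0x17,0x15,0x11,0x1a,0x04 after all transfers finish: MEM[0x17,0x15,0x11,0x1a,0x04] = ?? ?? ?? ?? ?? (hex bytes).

#0 dst[0x26+2] := {0xef,0x92}
#1 dst[0x19+3] := {0x5f,0x7f,0x33}
#2 dst[0x03+2] := {0x7f,0x33}
#3 dst[0x17+3] := {0x94,0xea,0xef}
#4 dst[0x10+7] := {0x48,0x1f,0x67,0x7f,0x33,0x5f,0x7f}
#5 dst[0x14+6] := {0x33,0xa0,0x0d,0x29,0xd7,0xdb}
query mem[0x17]=0x29, mem[0x15]=0xa0, mem[0x11]=0x1f, mem[0x1a]=0x7f, mem[0x04]=0x33

MEM[0x17,0x15,0x11,0x1a,0x04] = 29 a0 1f 7f 33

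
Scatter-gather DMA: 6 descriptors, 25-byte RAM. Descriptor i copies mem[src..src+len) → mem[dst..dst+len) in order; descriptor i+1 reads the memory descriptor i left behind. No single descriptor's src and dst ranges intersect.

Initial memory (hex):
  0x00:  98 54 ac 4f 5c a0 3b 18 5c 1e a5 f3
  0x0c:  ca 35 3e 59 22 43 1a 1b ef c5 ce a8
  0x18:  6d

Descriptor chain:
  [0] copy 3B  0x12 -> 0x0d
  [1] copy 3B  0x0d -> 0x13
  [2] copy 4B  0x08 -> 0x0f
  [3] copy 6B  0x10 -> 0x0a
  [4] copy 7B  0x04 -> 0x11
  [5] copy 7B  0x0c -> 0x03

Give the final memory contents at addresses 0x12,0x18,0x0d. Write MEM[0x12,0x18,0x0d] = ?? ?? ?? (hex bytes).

D0: mem[0x0d..0x0f] <- [1a 1b ef]
D1: mem[0x13..0x15] <- [1a 1b ef]
D2: mem[0x0f..0x12] <- [5c 1e a5 f3]
D3: mem[0x0a..0x0f] <- [1e a5 f3 1a 1b ef]
D4: mem[0x11..0x17] <- [5c a0 3b 18 5c 1e 1e]
D5: mem[0x03..0x09] <- [f3 1a 1b ef 1e 5c a0]
query mem[0x12]=0xa0, mem[0x18]=0x6d, mem[0x0d]=0x1a

MEM[0x12,0x18,0x0d] = a0 6d 1a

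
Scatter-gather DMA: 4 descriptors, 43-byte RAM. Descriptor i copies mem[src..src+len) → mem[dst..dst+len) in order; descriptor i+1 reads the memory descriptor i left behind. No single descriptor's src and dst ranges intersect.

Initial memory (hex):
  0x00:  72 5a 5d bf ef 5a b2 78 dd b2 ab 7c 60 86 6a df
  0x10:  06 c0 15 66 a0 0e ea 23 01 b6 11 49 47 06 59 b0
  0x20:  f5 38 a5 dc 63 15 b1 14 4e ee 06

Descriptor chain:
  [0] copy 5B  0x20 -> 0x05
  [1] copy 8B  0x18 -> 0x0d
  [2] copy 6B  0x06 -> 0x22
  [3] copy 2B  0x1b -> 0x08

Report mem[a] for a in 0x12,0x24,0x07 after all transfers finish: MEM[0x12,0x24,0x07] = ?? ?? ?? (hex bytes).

[0] 0x20->0x05 len=5 : f5 38 a5 dc 63
[1] 0x18->0x0d len=8 : 01 b6 11 49 47 06 59 b0
[2] 0x06->0x22 len=6 : 38 a5 dc 63 ab 7c
[3] 0x1b->0x08 len=2 : 49 47
query mem[0x12]=0x06, mem[0x24]=0xdc, mem[0x07]=0xa5

MEM[0x12,0x24,0x07] = 06 dc a5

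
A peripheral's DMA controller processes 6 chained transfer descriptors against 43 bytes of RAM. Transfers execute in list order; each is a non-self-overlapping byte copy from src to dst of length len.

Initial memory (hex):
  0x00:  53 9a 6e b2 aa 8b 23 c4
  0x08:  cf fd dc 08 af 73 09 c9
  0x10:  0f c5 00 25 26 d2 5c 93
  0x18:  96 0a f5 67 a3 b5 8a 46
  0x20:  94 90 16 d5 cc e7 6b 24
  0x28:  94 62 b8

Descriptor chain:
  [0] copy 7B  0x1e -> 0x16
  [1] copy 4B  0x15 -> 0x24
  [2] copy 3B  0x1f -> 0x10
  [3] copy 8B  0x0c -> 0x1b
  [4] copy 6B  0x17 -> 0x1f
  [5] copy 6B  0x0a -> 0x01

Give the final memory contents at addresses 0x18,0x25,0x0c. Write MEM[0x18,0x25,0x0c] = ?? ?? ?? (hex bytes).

  after D0: wrote 7B at 0x16 = 8a46949016d5cc
  after D1: wrote 4B at 0x24 = d28a4694
  after D2: wrote 3B at 0x10 = 469490
  after D3: wrote 8B at 0x1b = af7309c946949025
  after D4: wrote 6B at 0x1f = 46949016af73
  after D5: wrote 6B at 0x01 = dc08af7309c9
query mem[0x18]=0x94, mem[0x25]=0x8a, mem[0x0c]=0xaf

MEM[0x18,0x25,0x0c] = 94 8a af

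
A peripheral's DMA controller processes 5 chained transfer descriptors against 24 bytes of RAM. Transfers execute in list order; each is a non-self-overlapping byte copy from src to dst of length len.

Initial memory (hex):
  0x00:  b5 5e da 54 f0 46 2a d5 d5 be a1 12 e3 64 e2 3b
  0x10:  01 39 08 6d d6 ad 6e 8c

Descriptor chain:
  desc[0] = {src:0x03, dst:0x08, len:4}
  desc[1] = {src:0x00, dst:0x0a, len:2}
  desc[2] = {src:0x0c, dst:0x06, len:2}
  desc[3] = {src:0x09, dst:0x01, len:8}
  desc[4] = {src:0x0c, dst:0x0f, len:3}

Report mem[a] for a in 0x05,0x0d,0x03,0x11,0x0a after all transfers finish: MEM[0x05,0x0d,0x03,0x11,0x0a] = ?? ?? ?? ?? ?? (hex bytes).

MEM[0x05,0x0d,0x03,0x11,0x0a] = 64 64 5e e2 b5

[0] 0x03->0x08 len=4 : 54 f0 46 2a
[1] 0x00->0x0a len=2 : b5 5e
[2] 0x0c->0x06 len=2 : e3 64
[3] 0x09->0x01 len=8 : f0 b5 5e e3 64 e2 3b 01
[4] 0x0c->0x0f len=3 : e3 64 e2
query mem[0x05]=0x64, mem[0x0d]=0x64, mem[0x03]=0x5e, mem[0x11]=0xe2, mem[0x0a]=0xb5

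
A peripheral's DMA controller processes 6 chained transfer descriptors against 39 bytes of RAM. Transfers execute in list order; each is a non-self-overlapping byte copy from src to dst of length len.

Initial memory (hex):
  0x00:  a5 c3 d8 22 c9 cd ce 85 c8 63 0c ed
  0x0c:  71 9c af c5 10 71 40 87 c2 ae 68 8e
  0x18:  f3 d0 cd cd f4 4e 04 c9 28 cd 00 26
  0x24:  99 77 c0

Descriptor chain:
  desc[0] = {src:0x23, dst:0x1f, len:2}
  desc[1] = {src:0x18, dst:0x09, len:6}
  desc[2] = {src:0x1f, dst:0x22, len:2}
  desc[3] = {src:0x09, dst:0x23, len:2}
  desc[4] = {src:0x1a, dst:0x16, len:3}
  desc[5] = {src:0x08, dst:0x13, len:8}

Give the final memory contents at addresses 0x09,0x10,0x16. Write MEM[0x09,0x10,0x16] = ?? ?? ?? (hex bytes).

D0: mem[0x1f..0x20] <- [26 99]
D1: mem[0x09..0x0e] <- [f3 d0 cd cd f4 4e]
D2: mem[0x22..0x23] <- [26 99]
D3: mem[0x23..0x24] <- [f3 d0]
D4: mem[0x16..0x18] <- [cd cd f4]
D5: mem[0x13..0x1a] <- [c8 f3 d0 cd cd f4 4e c5]
query mem[0x09]=0xf3, mem[0x10]=0x10, mem[0x16]=0xcd

MEM[0x09,0x10,0x16] = f3 10 cd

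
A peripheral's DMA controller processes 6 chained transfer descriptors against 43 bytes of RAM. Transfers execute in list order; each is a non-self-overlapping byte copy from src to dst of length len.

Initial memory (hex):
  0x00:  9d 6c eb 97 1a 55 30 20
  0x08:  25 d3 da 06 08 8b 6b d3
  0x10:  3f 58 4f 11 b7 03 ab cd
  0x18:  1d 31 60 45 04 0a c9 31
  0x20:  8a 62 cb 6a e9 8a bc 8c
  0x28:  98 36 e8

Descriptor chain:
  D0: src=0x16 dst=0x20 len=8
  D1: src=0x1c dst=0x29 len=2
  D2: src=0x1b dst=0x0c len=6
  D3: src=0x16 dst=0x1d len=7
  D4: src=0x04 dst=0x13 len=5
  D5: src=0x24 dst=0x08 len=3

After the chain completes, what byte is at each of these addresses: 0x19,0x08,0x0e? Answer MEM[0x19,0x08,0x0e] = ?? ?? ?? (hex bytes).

#0 dst[0x20+8] := {0xab,0xcd,0x1d,0x31,0x60,0x45,0x04,0x0a}
#1 dst[0x29+2] := {0x04,0x0a}
#2 dst[0x0c+6] := {0x45,0x04,0x0a,0xc9,0x31,0xab}
#3 dst[0x1d+7] := {0xab,0xcd,0x1d,0x31,0x60,0x45,0x04}
#4 dst[0x13+5] := {0x1a,0x55,0x30,0x20,0x25}
#5 dst[0x08+3] := {0x60,0x45,0x04}
query mem[0x19]=0x31, mem[0x08]=0x60, mem[0x0e]=0x0a

MEM[0x19,0x08,0x0e] = 31 60 0a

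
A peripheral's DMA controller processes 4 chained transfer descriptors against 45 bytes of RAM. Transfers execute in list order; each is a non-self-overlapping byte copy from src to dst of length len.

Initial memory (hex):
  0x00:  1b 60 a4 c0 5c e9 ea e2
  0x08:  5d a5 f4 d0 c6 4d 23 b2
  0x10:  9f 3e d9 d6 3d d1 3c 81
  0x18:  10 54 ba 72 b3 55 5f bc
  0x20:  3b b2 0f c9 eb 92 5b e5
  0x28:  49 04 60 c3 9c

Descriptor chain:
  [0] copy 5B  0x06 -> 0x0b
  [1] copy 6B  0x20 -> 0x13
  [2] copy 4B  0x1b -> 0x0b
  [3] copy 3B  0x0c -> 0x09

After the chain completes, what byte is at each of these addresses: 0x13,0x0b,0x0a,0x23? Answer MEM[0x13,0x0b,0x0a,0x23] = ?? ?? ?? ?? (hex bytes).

#0 dst[0x0b+5] := {0xea,0xe2,0x5d,0xa5,0xf4}
#1 dst[0x13+6] := {0x3b,0xb2,0x0f,0xc9,0xeb,0x92}
#2 dst[0x0b+4] := {0x72,0xb3,0x55,0x5f}
#3 dst[0x09+3] := {0xb3,0x55,0x5f}
query mem[0x13]=0x3b, mem[0x0b]=0x5f, mem[0x0a]=0x55, mem[0x23]=0xc9

MEM[0x13,0x0b,0x0a,0x23] = 3b 5f 55 c9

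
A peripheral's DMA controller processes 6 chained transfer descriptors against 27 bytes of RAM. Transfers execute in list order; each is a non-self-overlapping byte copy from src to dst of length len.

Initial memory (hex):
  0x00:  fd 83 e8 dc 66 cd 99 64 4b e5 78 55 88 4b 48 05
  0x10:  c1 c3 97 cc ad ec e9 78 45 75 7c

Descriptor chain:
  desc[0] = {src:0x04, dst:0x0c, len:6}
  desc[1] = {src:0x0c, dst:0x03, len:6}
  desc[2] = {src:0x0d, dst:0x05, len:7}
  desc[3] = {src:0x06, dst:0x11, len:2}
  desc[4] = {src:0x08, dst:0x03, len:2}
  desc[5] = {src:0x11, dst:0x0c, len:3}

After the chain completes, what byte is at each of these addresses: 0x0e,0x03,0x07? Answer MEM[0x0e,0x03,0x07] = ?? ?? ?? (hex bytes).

D0: mem[0x0c..0x11] <- [66 cd 99 64 4b e5]
D1: mem[0x03..0x08] <- [66 cd 99 64 4b e5]
D2: mem[0x05..0x0b] <- [cd 99 64 4b e5 97 cc]
D3: mem[0x11..0x12] <- [99 64]
D4: mem[0x03..0x04] <- [4b e5]
D5: mem[0x0c..0x0e] <- [99 64 cc]
query mem[0x0e]=0xcc, mem[0x03]=0x4b, mem[0x07]=0x64

MEM[0x0e,0x03,0x07] = cc 4b 64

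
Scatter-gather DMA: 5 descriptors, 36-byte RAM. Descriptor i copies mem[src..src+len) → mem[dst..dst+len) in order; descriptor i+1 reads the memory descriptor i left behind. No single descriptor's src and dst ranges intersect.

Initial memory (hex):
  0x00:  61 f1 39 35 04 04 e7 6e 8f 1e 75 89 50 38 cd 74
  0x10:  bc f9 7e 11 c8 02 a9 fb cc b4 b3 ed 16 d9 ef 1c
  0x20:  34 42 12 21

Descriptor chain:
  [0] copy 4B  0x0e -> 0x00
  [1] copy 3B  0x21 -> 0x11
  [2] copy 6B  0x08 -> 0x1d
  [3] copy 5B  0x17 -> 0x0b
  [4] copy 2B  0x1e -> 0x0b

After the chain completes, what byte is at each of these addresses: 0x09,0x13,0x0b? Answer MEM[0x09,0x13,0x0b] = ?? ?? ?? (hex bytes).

[0] 0x0e->0x00 len=4 : cd 74 bc f9
[1] 0x21->0x11 len=3 : 42 12 21
[2] 0x08->0x1d len=6 : 8f 1e 75 89 50 38
[3] 0x17->0x0b len=5 : fb cc b4 b3 ed
[4] 0x1e->0x0b len=2 : 1e 75
query mem[0x09]=0x1e, mem[0x13]=0x21, mem[0x0b]=0x1e

MEM[0x09,0x13,0x0b] = 1e 21 1e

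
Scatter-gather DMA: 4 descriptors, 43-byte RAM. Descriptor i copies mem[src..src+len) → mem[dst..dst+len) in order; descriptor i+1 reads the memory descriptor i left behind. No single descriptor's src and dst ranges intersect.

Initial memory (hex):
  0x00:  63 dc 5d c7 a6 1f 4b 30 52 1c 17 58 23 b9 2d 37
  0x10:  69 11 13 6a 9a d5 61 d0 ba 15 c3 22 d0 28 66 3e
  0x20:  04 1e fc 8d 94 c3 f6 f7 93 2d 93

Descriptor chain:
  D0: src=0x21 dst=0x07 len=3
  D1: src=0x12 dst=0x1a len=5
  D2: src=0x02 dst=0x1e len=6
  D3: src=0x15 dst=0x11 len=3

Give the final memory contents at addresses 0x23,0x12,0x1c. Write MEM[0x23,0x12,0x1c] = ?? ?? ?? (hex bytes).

#0 dst[0x07+3] := {0x1e,0xfc,0x8d}
#1 dst[0x1a+5] := {0x13,0x6a,0x9a,0xd5,0x61}
#2 dst[0x1e+6] := {0x5d,0xc7,0xa6,0x1f,0x4b,0x1e}
#3 dst[0x11+3] := {0xd5,0x61,0xd0}
query mem[0x23]=0x1e, mem[0x12]=0x61, mem[0x1c]=0x9a

MEM[0x23,0x12,0x1c] = 1e 61 9a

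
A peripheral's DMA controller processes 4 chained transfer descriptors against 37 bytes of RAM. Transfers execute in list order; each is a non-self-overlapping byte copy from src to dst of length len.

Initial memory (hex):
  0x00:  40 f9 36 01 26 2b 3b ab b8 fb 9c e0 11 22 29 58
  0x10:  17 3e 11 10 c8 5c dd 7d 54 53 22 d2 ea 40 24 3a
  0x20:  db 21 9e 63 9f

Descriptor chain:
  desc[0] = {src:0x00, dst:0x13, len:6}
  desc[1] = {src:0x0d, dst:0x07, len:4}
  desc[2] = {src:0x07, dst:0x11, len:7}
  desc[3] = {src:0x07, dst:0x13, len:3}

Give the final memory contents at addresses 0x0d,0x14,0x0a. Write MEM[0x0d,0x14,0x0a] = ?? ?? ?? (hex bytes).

MEM[0x0d,0x14,0x0a] = 22 29 17

D0: mem[0x13..0x18] <- [40 f9 36 01 26 2b]
D1: mem[0x07..0x0a] <- [22 29 58 17]
D2: mem[0x11..0x17] <- [22 29 58 17 e0 11 22]
D3: mem[0x13..0x15] <- [22 29 58]
query mem[0x0d]=0x22, mem[0x14]=0x29, mem[0x0a]=0x17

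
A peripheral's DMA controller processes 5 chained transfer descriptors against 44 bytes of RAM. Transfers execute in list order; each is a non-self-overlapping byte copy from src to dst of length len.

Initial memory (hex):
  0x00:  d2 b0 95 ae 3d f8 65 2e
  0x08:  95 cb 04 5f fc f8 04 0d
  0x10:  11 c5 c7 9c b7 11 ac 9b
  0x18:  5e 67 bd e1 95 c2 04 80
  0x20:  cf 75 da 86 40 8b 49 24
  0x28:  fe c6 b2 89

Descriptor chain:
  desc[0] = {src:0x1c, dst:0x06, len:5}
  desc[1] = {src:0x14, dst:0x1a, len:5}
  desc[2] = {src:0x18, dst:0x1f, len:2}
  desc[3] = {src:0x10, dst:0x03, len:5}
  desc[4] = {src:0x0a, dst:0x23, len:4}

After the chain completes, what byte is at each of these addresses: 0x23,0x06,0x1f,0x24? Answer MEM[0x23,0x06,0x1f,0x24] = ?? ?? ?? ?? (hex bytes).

MEM[0x23,0x06,0x1f,0x24] = cf 9c 5e 5f

[0] 0x1c->0x06 len=5 : 95 c2 04 80 cf
[1] 0x14->0x1a len=5 : b7 11 ac 9b 5e
[2] 0x18->0x1f len=2 : 5e 67
[3] 0x10->0x03 len=5 : 11 c5 c7 9c b7
[4] 0x0a->0x23 len=4 : cf 5f fc f8
query mem[0x23]=0xcf, mem[0x06]=0x9c, mem[0x1f]=0x5e, mem[0x24]=0x5f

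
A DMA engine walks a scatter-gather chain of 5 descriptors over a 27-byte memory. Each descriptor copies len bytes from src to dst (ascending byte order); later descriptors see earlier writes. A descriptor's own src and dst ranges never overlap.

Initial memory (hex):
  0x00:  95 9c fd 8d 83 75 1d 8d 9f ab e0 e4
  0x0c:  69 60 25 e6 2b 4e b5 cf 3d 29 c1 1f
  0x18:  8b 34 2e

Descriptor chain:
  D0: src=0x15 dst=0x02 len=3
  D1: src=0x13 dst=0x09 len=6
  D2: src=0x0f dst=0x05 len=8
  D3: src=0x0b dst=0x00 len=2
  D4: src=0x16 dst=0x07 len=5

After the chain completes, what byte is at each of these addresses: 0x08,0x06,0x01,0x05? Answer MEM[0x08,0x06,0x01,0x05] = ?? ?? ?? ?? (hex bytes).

MEM[0x08,0x06,0x01,0x05] = 1f 2b c1 e6

  after D0: wrote 3B at 0x02 = 29c11f
  after D1: wrote 6B at 0x09 = cf3d29c11f8b
  after D2: wrote 8B at 0x05 = e62b4eb5cf3d29c1
  after D3: wrote 2B at 0x00 = 29c1
  after D4: wrote 5B at 0x07 = c11f8b342e
query mem[0x08]=0x1f, mem[0x06]=0x2b, mem[0x01]=0xc1, mem[0x05]=0xe6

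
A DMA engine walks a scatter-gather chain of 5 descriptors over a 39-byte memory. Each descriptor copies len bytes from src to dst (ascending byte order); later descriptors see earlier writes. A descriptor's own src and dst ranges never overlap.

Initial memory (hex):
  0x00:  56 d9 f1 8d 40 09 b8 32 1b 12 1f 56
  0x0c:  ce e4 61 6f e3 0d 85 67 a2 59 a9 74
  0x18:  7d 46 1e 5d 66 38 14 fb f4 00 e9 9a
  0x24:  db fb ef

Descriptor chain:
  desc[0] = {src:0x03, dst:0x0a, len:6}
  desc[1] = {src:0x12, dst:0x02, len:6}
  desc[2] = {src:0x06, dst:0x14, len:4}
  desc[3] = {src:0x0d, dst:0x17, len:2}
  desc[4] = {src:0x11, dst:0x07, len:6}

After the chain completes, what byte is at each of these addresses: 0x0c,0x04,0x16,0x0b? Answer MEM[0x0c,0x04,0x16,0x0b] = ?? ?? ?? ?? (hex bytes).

D0: mem[0x0a..0x0f] <- [8d 40 09 b8 32 1b]
D1: mem[0x02..0x07] <- [85 67 a2 59 a9 74]
D2: mem[0x14..0x17] <- [a9 74 1b 12]
D3: mem[0x17..0x18] <- [b8 32]
D4: mem[0x07..0x0c] <- [0d 85 67 a9 74 1b]
query mem[0x0c]=0x1b, mem[0x04]=0xa2, mem[0x16]=0x1b, mem[0x0b]=0x74

MEM[0x0c,0x04,0x16,0x0b] = 1b a2 1b 74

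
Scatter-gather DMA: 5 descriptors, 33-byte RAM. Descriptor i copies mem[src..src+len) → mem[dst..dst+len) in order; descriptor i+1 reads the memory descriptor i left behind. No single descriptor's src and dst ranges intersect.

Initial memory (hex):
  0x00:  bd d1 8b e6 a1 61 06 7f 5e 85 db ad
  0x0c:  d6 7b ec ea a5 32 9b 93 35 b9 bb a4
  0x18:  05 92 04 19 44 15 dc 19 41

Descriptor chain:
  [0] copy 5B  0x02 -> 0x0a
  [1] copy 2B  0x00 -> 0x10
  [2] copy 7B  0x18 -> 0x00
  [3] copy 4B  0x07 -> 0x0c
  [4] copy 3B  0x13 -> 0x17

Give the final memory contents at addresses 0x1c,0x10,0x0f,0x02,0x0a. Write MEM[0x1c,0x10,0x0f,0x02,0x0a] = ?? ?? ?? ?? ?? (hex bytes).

#0 dst[0x0a+5] := {0x8b,0xe6,0xa1,0x61,0x06}
#1 dst[0x10+2] := {0xbd,0xd1}
#2 dst[0x00+7] := {0x05,0x92,0x04,0x19,0x44,0x15,0xdc}
#3 dst[0x0c+4] := {0x7f,0x5e,0x85,0x8b}
#4 dst[0x17+3] := {0x93,0x35,0xb9}
query mem[0x1c]=0x44, mem[0x10]=0xbd, mem[0x0f]=0x8b, mem[0x02]=0x04, mem[0x0a]=0x8b

MEM[0x1c,0x10,0x0f,0x02,0x0a] = 44 bd 8b 04 8b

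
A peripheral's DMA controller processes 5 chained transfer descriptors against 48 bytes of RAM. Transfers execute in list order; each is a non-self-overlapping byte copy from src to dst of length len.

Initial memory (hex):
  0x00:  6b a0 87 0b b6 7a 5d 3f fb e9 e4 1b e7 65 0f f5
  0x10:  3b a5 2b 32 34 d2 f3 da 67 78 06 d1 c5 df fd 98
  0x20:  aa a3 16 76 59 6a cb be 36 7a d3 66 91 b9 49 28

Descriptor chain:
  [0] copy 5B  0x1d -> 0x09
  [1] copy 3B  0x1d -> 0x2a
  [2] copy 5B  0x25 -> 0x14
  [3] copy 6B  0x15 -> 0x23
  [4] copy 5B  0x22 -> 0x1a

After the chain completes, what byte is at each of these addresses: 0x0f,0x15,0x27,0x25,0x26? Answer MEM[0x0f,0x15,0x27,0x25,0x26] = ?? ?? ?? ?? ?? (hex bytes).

MEM[0x0f,0x15,0x27,0x25,0x26] = f5 cb 78 36 7a

#0 dst[0x09+5] := {0xdf,0xfd,0x98,0xaa,0xa3}
#1 dst[0x2a+3] := {0xdf,0xfd,0x98}
#2 dst[0x14+5] := {0x6a,0xcb,0xbe,0x36,0x7a}
#3 dst[0x23+6] := {0xcb,0xbe,0x36,0x7a,0x78,0x06}
#4 dst[0x1a+5] := {0x16,0xcb,0xbe,0x36,0x7a}
query mem[0x0f]=0xf5, mem[0x15]=0xcb, mem[0x27]=0x78, mem[0x25]=0x36, mem[0x26]=0x7a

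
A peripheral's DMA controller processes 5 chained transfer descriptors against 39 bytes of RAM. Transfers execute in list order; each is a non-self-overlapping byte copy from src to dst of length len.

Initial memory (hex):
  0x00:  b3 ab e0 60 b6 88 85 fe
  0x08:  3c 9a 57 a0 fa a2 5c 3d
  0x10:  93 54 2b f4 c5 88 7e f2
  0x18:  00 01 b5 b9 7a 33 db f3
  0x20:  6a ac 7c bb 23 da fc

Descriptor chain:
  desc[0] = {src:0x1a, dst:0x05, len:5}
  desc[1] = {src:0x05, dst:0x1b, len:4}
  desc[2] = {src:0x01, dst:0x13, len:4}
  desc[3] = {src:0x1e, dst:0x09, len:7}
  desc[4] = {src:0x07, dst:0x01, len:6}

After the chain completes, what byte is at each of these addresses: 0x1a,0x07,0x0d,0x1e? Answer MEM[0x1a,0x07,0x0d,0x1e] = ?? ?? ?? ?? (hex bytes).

[0] 0x1a->0x05 len=5 : b5 b9 7a 33 db
[1] 0x05->0x1b len=4 : b5 b9 7a 33
[2] 0x01->0x13 len=4 : ab e0 60 b6
[3] 0x1e->0x09 len=7 : 33 f3 6a ac 7c bb 23
[4] 0x07->0x01 len=6 : 7a 33 33 f3 6a ac
query mem[0x1a]=0xb5, mem[0x07]=0x7a, mem[0x0d]=0x7c, mem[0x1e]=0x33

MEM[0x1a,0x07,0x0d,0x1e] = b5 7a 7c 33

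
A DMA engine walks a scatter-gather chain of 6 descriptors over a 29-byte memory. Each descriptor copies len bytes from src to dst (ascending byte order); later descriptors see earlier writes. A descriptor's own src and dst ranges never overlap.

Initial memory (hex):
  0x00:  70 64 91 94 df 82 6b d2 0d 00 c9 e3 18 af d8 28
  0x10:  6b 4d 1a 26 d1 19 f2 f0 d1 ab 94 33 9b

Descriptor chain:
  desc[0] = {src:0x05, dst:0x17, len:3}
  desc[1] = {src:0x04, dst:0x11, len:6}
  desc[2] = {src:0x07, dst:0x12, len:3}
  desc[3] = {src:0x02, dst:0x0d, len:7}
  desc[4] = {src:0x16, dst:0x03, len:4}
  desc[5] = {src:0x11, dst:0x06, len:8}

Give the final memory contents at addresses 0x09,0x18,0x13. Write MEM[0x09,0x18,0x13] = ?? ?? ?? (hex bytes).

MEM[0x09,0x18,0x13] = 00 6b 0d

#0 dst[0x17+3] := {0x82,0x6b,0xd2}
#1 dst[0x11+6] := {0xdf,0x82,0x6b,0xd2,0x0d,0x00}
#2 dst[0x12+3] := {0xd2,0x0d,0x00}
#3 dst[0x0d+7] := {0x91,0x94,0xdf,0x82,0x6b,0xd2,0x0d}
#4 dst[0x03+4] := {0x00,0x82,0x6b,0xd2}
#5 dst[0x06+8] := {0x6b,0xd2,0x0d,0x00,0x0d,0x00,0x82,0x6b}
query mem[0x09]=0x00, mem[0x18]=0x6b, mem[0x13]=0x0d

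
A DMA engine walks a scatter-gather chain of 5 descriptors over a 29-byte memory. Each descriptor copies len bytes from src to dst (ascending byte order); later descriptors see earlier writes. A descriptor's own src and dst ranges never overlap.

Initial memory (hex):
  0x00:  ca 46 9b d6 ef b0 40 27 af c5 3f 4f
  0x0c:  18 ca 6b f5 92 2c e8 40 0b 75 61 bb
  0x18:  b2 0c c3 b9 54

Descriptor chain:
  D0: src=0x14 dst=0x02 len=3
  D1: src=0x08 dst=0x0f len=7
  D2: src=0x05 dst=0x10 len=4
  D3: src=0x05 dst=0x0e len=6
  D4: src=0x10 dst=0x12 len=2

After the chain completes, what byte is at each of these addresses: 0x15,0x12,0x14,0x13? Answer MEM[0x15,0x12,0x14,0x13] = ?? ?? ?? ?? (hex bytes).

MEM[0x15,0x12,0x14,0x13] = 6b 27 ca af

D0: mem[0x02..0x04] <- [0b 75 61]
D1: mem[0x0f..0x15] <- [af c5 3f 4f 18 ca 6b]
D2: mem[0x10..0x13] <- [b0 40 27 af]
D3: mem[0x0e..0x13] <- [b0 40 27 af c5 3f]
D4: mem[0x12..0x13] <- [27 af]
query mem[0x15]=0x6b, mem[0x12]=0x27, mem[0x14]=0xca, mem[0x13]=0xaf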